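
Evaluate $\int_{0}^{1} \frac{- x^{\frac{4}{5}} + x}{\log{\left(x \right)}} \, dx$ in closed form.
$\log{\left(\frac{10}{9} \right)}$

Introduce a parameter $a$ in the exponent: let $I(a) = \int_{0}^{1} \frac{- x^{\frac{4}{5}} + x^{a}}{\log{\left(x \right)}} \, dx$.

Since $\dfrac{\partial}{\partial a}\,x^{a} = x^{a} \ln x$, the $\ln x$ in the denominator cancels and
$$\frac{dI}{da} = \int_{0}^{1} x^{a} \, dx = \left[\frac{x^{a+1}}{a+1}\right]_0^1 = \frac{1}{a + 1}.$$

Integrating with respect to $a$ gives $I(a) = \log{\left(\frac{5 a}{9} + \frac{5}{9} \right)} + C$.

At $a = \frac{4}{5}$ the integrand is identically $0$, so $I(\frac{4}{5}) = 0$. The closed form gives $0$, hence $C = 0$.

Setting $a = 1$:
$$I = \log{\left(\frac{10}{9} \right)}.$$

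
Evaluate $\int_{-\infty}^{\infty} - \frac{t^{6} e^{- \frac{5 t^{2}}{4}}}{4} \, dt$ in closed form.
$- \frac{12 \sqrt{5} \sqrt{\pi}}{125}$

Consider the simpler parametrised integral
$$J(a) = \int_{-\infty}^{\infty} - \frac{e^{- a t^{2}}}{4} \, dt = - \frac{\sqrt{\pi}}{4 \sqrt{a}}.$$

Differentiating under the integral sign brings down a factor of $(-t^2)$:
$$\frac{dJ}{da} = \int_{-\infty}^{\infty} \frac{t^{2} e^{- a t^{2}}}{4} \, dt = \frac{\sqrt{\pi}}{8 a^{\frac{3}{2}}}.$$

Repeating $3$ times in total — each differentiation brings down another $(-t^2)$ — gives
$$\frac{d^{3}J}{da^{3}} = \int_{-\infty}^{\infty} \frac{t^{6} e^{- a t^{2}}}{4} \, dt = \frac{15 \sqrt{\pi}}{32 a^{\frac{7}{2}}},$$
and the integrand here is $(-1)^{3}$ times the target integrand, so $I = (-1)^{3}\,\frac{d^{3}J}{da^{3}} = - \frac{15 \sqrt{\pi}}{32 a^{\frac{7}{2}}}$.

Setting $a = \frac{5}{4}$:
$$I = - \frac{12 \sqrt{5} \sqrt{\pi}}{125}.$$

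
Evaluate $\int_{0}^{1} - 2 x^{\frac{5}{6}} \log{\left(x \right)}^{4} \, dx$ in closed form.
$- \frac{373248}{161051}$

Begin with the known integral
$$J(a) = \int_{0}^{1} - 2 x^{a} \, dx = - \frac{2}{a + 1}.$$

Differentiating under the integral sign brings down a factor of $\ln x$:
$$\frac{dJ}{da} = \int_{0}^{1} - 2 x^{a} \log{\left(x \right)} \, dx = \frac{2}{\left(a + 1\right)^{2}}.$$

Repeating $4$ times in total — each differentiation brings down another $\ln x$ — gives
$$\frac{d^{4}J}{da^{4}} = \int_{0}^{1} - 2 x^{a} \log{\left(x \right)}^{4} \, dx = - \frac{48}{\left(a + 1\right)^{5}},$$
and the integrand here is exactly the target integrand, so $I = - \frac{48}{\left(a + 1\right)^{5}}$.

Setting $a = \frac{5}{6}$:
$$I = - \frac{373248}{161051}.$$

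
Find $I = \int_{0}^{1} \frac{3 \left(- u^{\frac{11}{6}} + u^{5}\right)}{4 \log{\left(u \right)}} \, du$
$- \frac{3 \log{\left(17 \right)}}{4} + \frac{3 \log{\left(6 \right)}}{2}$

Introduce a parameter $a$ in the exponent: let $I(a) = \int_{0}^{1} \frac{3 \left(- u^{\frac{11}{6}} + u^{a}\right)}{4 \log{\left(u \right)}} \, du$.

Since $\dfrac{\partial}{\partial a}\,u^{a} = u^{a} \ln u$, the $\ln u$ in the denominator cancels and
$$\frac{dI}{da} = \int_{0}^{1} \frac{3}{4} u^{a} \, du = \frac{3}{4} \left[\frac{u^{a+1}}{a+1}\right]_0^1 = \frac{3}{4 \left(a + 1\right)}.$$

Integrating with respect to $a$ gives $I(a) = \log{\left(\frac{\sqrt[4]{17} \cdot 6^{\frac{3}{4}} \left(a + 1\right)^{\frac{3}{4}}}{17} \right)} + C$.

At $a = \frac{11}{6}$ the integrand is identically $0$, so $I(\frac{11}{6}) = 0$. The closed form gives $0$, hence $C = 0$.

Setting $a = 5$:
$$I = - \frac{3 \log{\left(17 \right)}}{4} + \frac{3 \log{\left(6 \right)}}{2}.$$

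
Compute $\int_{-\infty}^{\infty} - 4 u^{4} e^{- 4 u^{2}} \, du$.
$- \frac{3 \sqrt{\pi}}{32}$

Start from the elementary integral
$$J(a) = \int_{-\infty}^{\infty} - 4 e^{- a u^{2}} \, du = - \frac{4 \sqrt{\pi}}{\sqrt{a}}.$$

Differentiating under the integral sign brings down a factor of $(-u^2)$:
$$\frac{dJ}{da} = \int_{-\infty}^{\infty} 4 u^{2} e^{- a u^{2}} \, du = \frac{2 \sqrt{\pi}}{a^{\frac{3}{2}}}.$$

Repeating twice in total — each differentiation brings down another $(-u^2)$ — gives
$$\frac{d^{2}J}{da^{2}} = \int_{-\infty}^{\infty} - 4 u^{4} e^{- a u^{2}} \, du = - \frac{3 \sqrt{\pi}}{a^{\frac{5}{2}}},$$
and the integrand here is exactly the target integrand, so $I = - \frac{3 \sqrt{\pi}}{a^{\frac{5}{2}}}$.

Setting $a = 4$:
$$I = - \frac{3 \sqrt{\pi}}{32}.$$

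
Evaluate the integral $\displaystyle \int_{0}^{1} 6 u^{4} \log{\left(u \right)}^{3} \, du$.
$- \frac{36}{625}$

Start from the elementary integral
$$J(a) = \int_{0}^{1} 6 u^{a} \, du = \frac{6}{a + 1}.$$

Differentiating under the integral sign brings down a factor of $\ln u$:
$$\frac{dJ}{da} = \int_{0}^{1} 6 u^{a} \log{\left(u \right)} \, du = - \frac{6}{\left(a + 1\right)^{2}}.$$

Repeating $3$ times in total — each differentiation brings down another $\ln u$ — gives
$$\frac{d^{3}J}{da^{3}} = \int_{0}^{1} 6 u^{a} \log{\left(u \right)}^{3} \, du = - \frac{36}{\left(a + 1\right)^{4}},$$
and the integrand here is exactly the target integrand, so $I = - \frac{36}{\left(a + 1\right)^{4}}$.

Setting $a = 4$:
$$I = - \frac{36}{625}.$$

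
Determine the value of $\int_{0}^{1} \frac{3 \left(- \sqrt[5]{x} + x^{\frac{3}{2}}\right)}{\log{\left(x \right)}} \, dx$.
$\log{\left(\frac{15625}{1728} \right)}$

Consider the one-parameter family: let $I(a) = \int_{0}^{1} \frac{3 \left(- \sqrt[5]{x} + x^{a}\right)}{\log{\left(x \right)}} \, dx$.

Since $\dfrac{\partial}{\partial a}\,x^{a} = x^{a} \ln x$, the $\ln x$ in the denominator cancels and
$$\frac{dI}{da} = \int_{0}^{1} 3 x^{a} \, dx = 3 \left[\frac{x^{a+1}}{a+1}\right]_0^1 = \frac{3}{a + 1}.$$

Integrating with respect to $a$ gives $I(a) = \log{\left(\frac{125 \left(a + 1\right)^{3}}{216} \right)} + C$.

At $a = \frac{1}{5}$ the integrand is identically $0$, so $I(\frac{1}{5}) = 0$. The closed form gives $0$, hence $C = 0$.

Setting $a = \frac{3}{2}$:
$$I = \log{\left(\frac{15625}{1728} \right)}.$$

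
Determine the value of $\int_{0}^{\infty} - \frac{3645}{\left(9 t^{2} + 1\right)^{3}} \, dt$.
$- \frac{3645 \pi}{16}$

Start from the standard arctangent integral
$$J(a) = \int_{0}^{\infty} - \frac{5}{a^{2} + t^{2}} \, dt = - \frac{5 \pi}{2 a}.$$

Differentiating under the integral sign with respect to $a$,
$$\frac{dJ}{da} = \int_{0}^{\infty} \frac{10 a}{\left(a^{2} + t^{2}\right)^{2}} \, dt = \frac{5 \pi}{2 a^{2}},$$
so $\int_{0}^{\infty} - \frac{5}{\left(a^{2} + t^{2}\right)^{2}} \, dt = - \frac{5 \pi}{4 a^{3}}$.

Repeating — each differentiation of $1/(t^2+a^2)^j$ produces $-2ja/(t^2+a^2)^{j+1}$ — and dividing through by $-2ja$ at each step yields, after $2$ differentiations in total,
$$\int_{0}^{\infty} - \frac{5}{\left(a^{2} + t^{2}\right)^{3}} \, dt = - \frac{15 \pi}{16 a^{5}}.$$

Setting $a = \frac{1}{3}$:
$$I = - \frac{3645 \pi}{16}.$$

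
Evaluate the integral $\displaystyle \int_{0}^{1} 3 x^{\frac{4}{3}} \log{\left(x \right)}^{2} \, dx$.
$\frac{162}{343}$

Consider the simpler parametrised integral
$$J(a) = \int_{0}^{1} 3 x^{a} \, dx = \frac{3}{a + 1}.$$

Differentiating under the integral sign brings down a factor of $\ln x$:
$$\frac{dJ}{da} = \int_{0}^{1} 3 x^{a} \log{\left(x \right)} \, dx = - \frac{3}{\left(a + 1\right)^{2}}.$$

Repeating twice in total — each differentiation brings down another $\ln x$ — gives
$$\frac{d^{2}J}{da^{2}} = \int_{0}^{1} 3 x^{a} \log{\left(x \right)}^{2} \, dx = \frac{6}{\left(a + 1\right)^{3}},$$
and the integrand here is exactly the target integrand, so $I = \frac{6}{\left(a + 1\right)^{3}}$.

Setting $a = \frac{4}{3}$:
$$I = \frac{162}{343}.$$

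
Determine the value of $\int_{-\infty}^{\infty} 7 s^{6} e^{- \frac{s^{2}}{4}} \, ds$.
$1680 \sqrt{\pi}$

Begin with the known integral
$$J(a) = \int_{-\infty}^{\infty} 7 e^{- a s^{2}} \, ds = \frac{7 \sqrt{\pi}}{\sqrt{a}}.$$

Differentiating under the integral sign brings down a factor of $(-s^2)$:
$$\frac{dJ}{da} = \int_{-\infty}^{\infty} - 7 s^{2} e^{- a s^{2}} \, ds = - \frac{7 \sqrt{\pi}}{2 a^{\frac{3}{2}}}.$$

Repeating $3$ times in total — each differentiation brings down another $(-s^2)$ — gives
$$\frac{d^{3}J}{da^{3}} = \int_{-\infty}^{\infty} - 7 s^{6} e^{- a s^{2}} \, ds = - \frac{105 \sqrt{\pi}}{8 a^{\frac{7}{2}}},$$
and the integrand here is $(-1)^{3}$ times the target integrand, so $I = (-1)^{3}\,\frac{d^{3}J}{da^{3}} = \frac{105 \sqrt{\pi}}{8 a^{\frac{7}{2}}}$.

Setting $a = \frac{1}{4}$:
$$I = 1680 \sqrt{\pi}.$$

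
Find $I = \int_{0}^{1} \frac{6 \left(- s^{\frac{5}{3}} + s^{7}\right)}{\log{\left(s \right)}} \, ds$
$\log{\left(729 \right)}$

Consider the one-parameter family: let $I(a) = \int_{0}^{1} \frac{6 \left(s^{7} - s^{a}\right)}{\log{\left(s \right)}} \, ds$.

Since $\dfrac{\partial}{\partial a}\,s^{a} = s^{a} \ln s$, the $\ln s$ in the denominator cancels and
$$\frac{dI}{da} = \int_{0}^{1} -6 s^{a} \, ds = -6 \left[\frac{s^{a+1}}{a+1}\right]_0^1 = - \frac{6}{a + 1}.$$

Integrating with respect to $a$ gives $I(a) = - \log{\left(\frac{\left(a + 1\right)^{6}}{262144} \right)} + C$.

At $a = 7$ the integrand is identically $0$, so $I(7) = 0$. The closed form gives $0$, hence $C = 0$.

Setting $a = \frac{5}{3}$:
$$I = \log{\left(729 \right)}.$$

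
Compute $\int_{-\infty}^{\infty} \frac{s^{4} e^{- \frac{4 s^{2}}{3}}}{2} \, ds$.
$\frac{27 \sqrt{3} \sqrt{\pi}}{256}$

Consider the simpler parametrised integral
$$J(a) = \int_{-\infty}^{\infty} \frac{e^{- a s^{2}}}{2} \, ds = \frac{\sqrt{\pi}}{2 \sqrt{a}}.$$

Differentiating under the integral sign brings down a factor of $(-s^2)$:
$$\frac{dJ}{da} = \int_{-\infty}^{\infty} - \frac{s^{2} e^{- a s^{2}}}{2} \, ds = - \frac{\sqrt{\pi}}{4 a^{\frac{3}{2}}}.$$

Repeating twice in total — each differentiation brings down another $(-s^2)$ — gives
$$\frac{d^{2}J}{da^{2}} = \int_{-\infty}^{\infty} \frac{s^{4} e^{- a s^{2}}}{2} \, ds = \frac{3 \sqrt{\pi}}{8 a^{\frac{5}{2}}},$$
and the integrand here is exactly the target integrand, so $I = \frac{3 \sqrt{\pi}}{8 a^{\frac{5}{2}}}$.

Setting $a = \frac{4}{3}$:
$$I = \frac{27 \sqrt{3} \sqrt{\pi}}{256}.$$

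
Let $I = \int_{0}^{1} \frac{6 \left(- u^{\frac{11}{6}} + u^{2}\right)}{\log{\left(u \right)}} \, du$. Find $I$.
$\log{\left(\frac{34012224}{24137569} \right)}$

Replace the exponent $2$ by a parameter $a$: let $I(a) = \int_{0}^{1} \frac{6 \left(- u^{\frac{11}{6}} + u^{a}\right)}{\log{\left(u \right)}} \, du$.

Since $\dfrac{\partial}{\partial a}\,u^{a} = u^{a} \ln u$, the $\ln u$ in the denominator cancels and
$$\frac{dI}{da} = \int_{0}^{1} 6 u^{a} \, du = 6 \left[\frac{u^{a+1}}{a+1}\right]_0^1 = \frac{6}{a + 1}.$$

Integrating with respect to $a$ gives $I(a) = \log{\left(\frac{46656 \left(a + 1\right)^{6}}{24137569} \right)} + C$.

At $a = \frac{11}{6}$ the integrand is identically $0$, so $I(\frac{11}{6}) = 0$. The closed form gives $0$, hence $C = 0$.

Setting $a = 2$:
$$I = \log{\left(\frac{34012224}{24137569} \right)}.$$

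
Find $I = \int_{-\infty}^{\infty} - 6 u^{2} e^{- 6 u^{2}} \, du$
$- \frac{\sqrt{6} \sqrt{\pi}}{12}$

Begin with the known integral
$$J(a) = \int_{-\infty}^{\infty} - 6 e^{- a u^{2}} \, du = - \frac{6 \sqrt{\pi}}{\sqrt{a}}.$$

Differentiating under the integral sign brings down a factor of $(-u^2)$:
$$\frac{dJ}{da} = \int_{-\infty}^{\infty} 6 u^{2} e^{- a u^{2}} \, du = \frac{3 \sqrt{\pi}}{a^{\frac{3}{2}}}.$$

The integral on the left is $-I$, so $I = - \frac{3 \sqrt{\pi}}{a^{\frac{3}{2}}}$.

Setting $a = 6$:
$$I = - \frac{\sqrt{6} \sqrt{\pi}}{12}.$$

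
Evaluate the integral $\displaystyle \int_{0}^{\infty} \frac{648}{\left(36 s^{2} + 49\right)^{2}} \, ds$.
$\frac{27 \pi}{343}$

Recall the elementary integral
$$J(a) = \int_{0}^{\infty} \frac{1}{2 \left(a^{2} + s^{2}\right)} \, ds = \frac{\pi}{4 a}.$$

Differentiating under the integral sign with respect to $a$,
$$\frac{dJ}{da} = \int_{0}^{\infty} - \frac{a}{\left(a^{2} + s^{2}\right)^{2}} \, ds = - \frac{\pi}{4 a^{2}},$$
so $\int_{0}^{\infty} \frac{1}{2 \left(a^{2} + s^{2}\right)^{2}} \, ds = \frac{\pi}{8 a^{3}}$.

Setting $a = \frac{7}{6}$:
$$I = \frac{27 \pi}{343}.$$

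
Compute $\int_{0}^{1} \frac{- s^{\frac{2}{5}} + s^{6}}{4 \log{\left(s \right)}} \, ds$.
$\frac{\log{\left(5 \right)}}{4}$

Consider the one-parameter family: let $I(a) = \int_{0}^{1} \frac{s^{6} - s^{a}}{4 \log{\left(s \right)}} \, ds$.

Since $\dfrac{\partial}{\partial a}\,s^{a} = s^{a} \ln s$, the $\ln s$ in the denominator cancels and
$$\frac{dI}{da} = \int_{0}^{1} - \frac{1}{4} s^{a} \, ds = - \frac{1}{4} \left[\frac{s^{a+1}}{a+1}\right]_0^1 = - \frac{1}{4 a + 4}.$$

Integrating with respect to $a$ gives $I(a) = - \frac{\log{\left(a + 1 \right)}}{4} + \frac{\log{\left(7 \right)}}{4} + C$.

At $a = 6$ the integrand is identically $0$, so $I(6) = 0$. The closed form gives $0$, hence $C = 0$.

Setting $a = \frac{2}{5}$:
$$I = \frac{\log{\left(5 \right)}}{4}.$$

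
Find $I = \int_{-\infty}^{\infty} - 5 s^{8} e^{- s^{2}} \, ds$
$- \frac{525 \sqrt{\pi}}{16}$

Start from the elementary integral
$$J(a) = \int_{-\infty}^{\infty} - 5 e^{- a s^{2}} \, ds = - \frac{5 \sqrt{\pi}}{\sqrt{a}}.$$

Differentiating under the integral sign brings down a factor of $(-s^2)$:
$$\frac{dJ}{da} = \int_{-\infty}^{\infty} 5 s^{2} e^{- a s^{2}} \, ds = \frac{5 \sqrt{\pi}}{2 a^{\frac{3}{2}}}.$$

Repeating $4$ times in total — each differentiation brings down another $(-s^2)$ — gives
$$\frac{d^{4}J}{da^{4}} = \int_{-\infty}^{\infty} - 5 s^{8} e^{- a s^{2}} \, ds = - \frac{525 \sqrt{\pi}}{16 a^{\frac{9}{2}}},$$
and the integrand here is exactly the target integrand, so $I = - \frac{525 \sqrt{\pi}}{16 a^{\frac{9}{2}}}$.

Setting $a = 1$:
$$I = - \frac{525 \sqrt{\pi}}{16}.$$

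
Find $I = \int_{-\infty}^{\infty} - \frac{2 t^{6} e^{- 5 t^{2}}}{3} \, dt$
$- \frac{\sqrt{5} \sqrt{\pi}}{500}$

Begin with the known integral
$$J(a) = \int_{-\infty}^{\infty} - \frac{2 e^{- a t^{2}}}{3} \, dt = - \frac{2 \sqrt{\pi}}{3 \sqrt{a}}.$$

Differentiating under the integral sign brings down a factor of $(-t^2)$:
$$\frac{dJ}{da} = \int_{-\infty}^{\infty} \frac{2 t^{2} e^{- a t^{2}}}{3} \, dt = \frac{\sqrt{\pi}}{3 a^{\frac{3}{2}}}.$$

Repeating $3$ times in total — each differentiation brings down another $(-t^2)$ — gives
$$\frac{d^{3}J}{da^{3}} = \int_{-\infty}^{\infty} \frac{2 t^{6} e^{- a t^{2}}}{3} \, dt = \frac{5 \sqrt{\pi}}{4 a^{\frac{7}{2}}},$$
and the integrand here is $(-1)^{3}$ times the target integrand, so $I = (-1)^{3}\,\frac{d^{3}J}{da^{3}} = - \frac{5 \sqrt{\pi}}{4 a^{\frac{7}{2}}}$.

Setting $a = 5$:
$$I = - \frac{\sqrt{5} \sqrt{\pi}}{500}.$$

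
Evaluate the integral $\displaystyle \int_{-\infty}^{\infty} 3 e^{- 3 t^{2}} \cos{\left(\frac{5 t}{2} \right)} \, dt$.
$\frac{\sqrt{3} \sqrt{\pi}}{e^{\frac{25}{48}}}$

Let $b$ denote the cosine frequency and define $I(b) = \int_{-\infty}^{\infty} 3 e^{- 3 t^{2}} \cos{\left(b t \right)} \, dt$.

Differentiating under the integral sign,
$$I'(b) = \int_{-\infty}^{\infty} - 3 t e^{- 3 t^{2}} \sin{\left(b t \right)} \, dt.$$

Integrate $\int_{-\infty}^{\infty} t \sin(b t)\, e^{- 3 t^{2}}\, dt$ by parts with $u = \sin(b t)$ and $dv = t\, e^{- 3 t^{2}}\, dt$, giving $v = - \frac{e^{- 3 t^{2}}}{6}$. The boundary term vanishes and
$$\int_{-\infty}^{\infty} t \sin(b t)\, e^{- 3 t^{2}}\, dt = \frac{b}{6} \int_{-\infty}^{\infty} \cos(b t)\, e^{- 3 t^{2}}\, dt,$$
so $I'(b) = - \frac{b}{6}\, I(b)$.

This is a separable first-order ODE; solving with the initial condition $I(0) = \int_{-\infty}^{\infty} 3 e^{- 3 t^{2}}\,dt = \sqrt{3} \sqrt{\pi}$ gives
$$I(b) = \sqrt{3} \sqrt{\pi} e^{- \frac{b^{2}}{12}}.$$

Setting $b = \frac{5}{2}$:
$$I = \frac{\sqrt{3} \sqrt{\pi}}{e^{\frac{25}{48}}}.$$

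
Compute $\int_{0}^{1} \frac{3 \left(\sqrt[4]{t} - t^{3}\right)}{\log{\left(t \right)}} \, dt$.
$- \log{\left(\frac{4096}{125} \right)}$

Consider the one-parameter family: let $I(a) = \int_{0}^{1} \frac{3 \left(\sqrt[4]{t} - t^{a}\right)}{\log{\left(t \right)}} \, dt$.

Since $\dfrac{\partial}{\partial a}\,t^{a} = t^{a} \ln t$, the $\ln t$ in the denominator cancels and
$$\frac{dI}{da} = \int_{0}^{1} -3 t^{a} \, dt = -3 \left[\frac{t^{a+1}}{a+1}\right]_0^1 = - \frac{3}{a + 1}.$$

Integrating with respect to $a$ gives $I(a) = - \log{\left(\frac{64 \left(a + 1\right)^{3}}{125} \right)} + C$.

At $a = \frac{1}{4}$ the integrand is identically $0$, so $I(\frac{1}{4}) = 0$. The closed form gives $0$, hence $C = 0$.

Setting $a = 3$:
$$I = - \log{\left(\frac{4096}{125} \right)}.$$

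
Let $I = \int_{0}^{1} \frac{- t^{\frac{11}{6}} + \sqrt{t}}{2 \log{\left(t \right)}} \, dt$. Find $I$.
$- \frac{\log{\left(17 \right)}}{2} + \log{\left(3 \right)}$

Replace the exponent $\frac{1}{2}$ by a parameter $a$: let $I(a) = \int_{0}^{1} \frac{- t^{\frac{11}{6}} + t^{a}}{2 \log{\left(t \right)}} \, dt$.

Since $\dfrac{\partial}{\partial a}\,t^{a} = t^{a} \ln t$, the $\ln t$ in the denominator cancels and
$$\frac{dI}{da} = \int_{0}^{1} \frac{1}{2} t^{a} \, dt = \frac{1}{2} \left[\frac{t^{a+1}}{a+1}\right]_0^1 = \frac{1}{2 \left(a + 1\right)}.$$

Integrating with respect to $a$ gives $I(a) = \log{\left(\frac{\sqrt{102} \sqrt{a + 1}}{17} \right)} + C$.

At $a = \frac{11}{6}$ the integrand is identically $0$, so $I(\frac{11}{6}) = 0$. The closed form gives $0$, hence $C = 0$.

Setting $a = \frac{1}{2}$:
$$I = - \frac{\log{\left(17 \right)}}{2} + \log{\left(3 \right)}.$$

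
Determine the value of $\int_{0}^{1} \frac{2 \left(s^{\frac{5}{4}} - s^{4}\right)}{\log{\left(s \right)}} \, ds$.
$- \log{\left(\frac{400}{81} \right)}$

Consider the one-parameter family: let $I(a) = \int_{0}^{1} \frac{2 \left(s^{\frac{5}{4}} - s^{a}\right)}{\log{\left(s \right)}} \, ds$.

Since $\dfrac{\partial}{\partial a}\,s^{a} = s^{a} \ln s$, the $\ln s$ in the denominator cancels and
$$\frac{dI}{da} = \int_{0}^{1} -2 s^{a} \, ds = -2 \left[\frac{s^{a+1}}{a+1}\right]_0^1 = - \frac{2}{a + 1}.$$

Integrating with respect to $a$ gives $I(a) = - \log{\left(\frac{16 \left(a + 1\right)^{2}}{81} \right)} + C$.

At $a = \frac{5}{4}$ the integrand is identically $0$, so $I(\frac{5}{4}) = 0$. The closed form gives $0$, hence $C = 0$.

Setting $a = 4$:
$$I = - \log{\left(\frac{400}{81} \right)}.$$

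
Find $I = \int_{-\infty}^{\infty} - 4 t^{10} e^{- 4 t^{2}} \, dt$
$- \frac{945 \sqrt{\pi}}{16384}$

Start from the elementary integral
$$J(a) = \int_{-\infty}^{\infty} - 4 e^{- a t^{2}} \, dt = - \frac{4 \sqrt{\pi}}{\sqrt{a}}.$$

Differentiating under the integral sign brings down a factor of $(-t^2)$:
$$\frac{dJ}{da} = \int_{-\infty}^{\infty} 4 t^{2} e^{- a t^{2}} \, dt = \frac{2 \sqrt{\pi}}{a^{\frac{3}{2}}}.$$

Repeating $5$ times in total — each differentiation brings down another $(-t^2)$ — gives
$$\frac{d^{5}J}{da^{5}} = \int_{-\infty}^{\infty} 4 t^{10} e^{- a t^{2}} \, dt = \frac{945 \sqrt{\pi}}{8 a^{\frac{11}{2}}},$$
and the integrand here is $(-1)^{5}$ times the target integrand, so $I = (-1)^{5}\,\frac{d^{5}J}{da^{5}} = - \frac{945 \sqrt{\pi}}{8 a^{\frac{11}{2}}}$.

Setting $a = 4$:
$$I = - \frac{945 \sqrt{\pi}}{16384}.$$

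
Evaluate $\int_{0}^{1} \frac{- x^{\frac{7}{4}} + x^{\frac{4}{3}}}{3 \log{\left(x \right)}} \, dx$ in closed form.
$- \frac{\log{\left(33 \right)}}{3} + \frac{\log{\left(28 \right)}}{3}$

Replace the exponent $\frac{7}{4}$ by a parameter $a$: let $I(a) = \int_{0}^{1} \frac{x^{\frac{4}{3}} - x^{a}}{3 \log{\left(x \right)}} \, dx$.

Since $\dfrac{\partial}{\partial a}\,x^{a} = x^{a} \ln x$, the $\ln x$ in the denominator cancels and
$$\frac{dI}{da} = \int_{0}^{1} - \frac{1}{3} x^{a} \, dx = - \frac{1}{3} \left[\frac{x^{a+1}}{a+1}\right]_0^1 = - \frac{1}{3 a + 3}.$$

Integrating with respect to $a$ gives $I(a) = - \frac{\log{\left(a + 1 \right)}}{3} - \frac{\log{\left(3 \right)}}{3} + \frac{\log{\left(7 \right)}}{3} + C$.

At $a = \frac{4}{3}$ the integrand is identically $0$, so $I(\frac{4}{3}) = 0$. The closed form gives $0$, hence $C = 0$.

Setting $a = \frac{7}{4}$:
$$I = - \frac{\log{\left(33 \right)}}{3} + \frac{\log{\left(28 \right)}}{3}.$$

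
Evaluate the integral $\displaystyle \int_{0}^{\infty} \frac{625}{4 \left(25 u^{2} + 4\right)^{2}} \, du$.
$\frac{125 \pi}{128}$

Begin with the known result
$$J(a) = \int_{0}^{\infty} \frac{1}{4 \left(a^{2} + u^{2}\right)} \, du = \frac{\pi}{8 a}.$$

Differentiating under the integral sign with respect to $a$,
$$\frac{dJ}{da} = \int_{0}^{\infty} - \frac{a}{2 \left(a^{2} + u^{2}\right)^{2}} \, du = - \frac{\pi}{8 a^{2}},$$
so $\int_{0}^{\infty} \frac{1}{4 \left(a^{2} + u^{2}\right)^{2}} \, du = \frac{\pi}{16 a^{3}}$.

Setting $a = \frac{2}{5}$:
$$I = \frac{125 \pi}{128}.$$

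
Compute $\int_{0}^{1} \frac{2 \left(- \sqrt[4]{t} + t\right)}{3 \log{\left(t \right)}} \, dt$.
$\log{\left(\frac{4 \sqrt[3]{5}}{5} \right)}$

Introduce a parameter $a$ in the exponent: let $I(a) = \int_{0}^{1} \frac{2 \left(- \sqrt[4]{t} + t^{a}\right)}{3 \log{\left(t \right)}} \, dt$.

Since $\dfrac{\partial}{\partial a}\,t^{a} = t^{a} \ln t$, the $\ln t$ in the denominator cancels and
$$\frac{dI}{da} = \int_{0}^{1} \frac{2}{3} t^{a} \, dt = \frac{2}{3} \left[\frac{t^{a+1}}{a+1}\right]_0^1 = \frac{2}{3 \left(a + 1\right)}.$$

Integrating with respect to $a$ gives $I(a) = \log{\left(\frac{2 \sqrt[3]{10} \left(a + 1\right)^{\frac{2}{3}}}{5} \right)} + C$.

At $a = \frac{1}{4}$ the integrand is identically $0$, so $I(\frac{1}{4}) = 0$. The closed form gives $0$, hence $C = 0$.

Setting $a = 1$:
$$I = \log{\left(\frac{4 \sqrt[3]{5}}{5} \right)}.$$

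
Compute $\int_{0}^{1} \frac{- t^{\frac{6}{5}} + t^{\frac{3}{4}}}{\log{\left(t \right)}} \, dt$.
$\log{\left(\frac{35}{44} \right)}$

Replace the exponent $\frac{3}{4}$ by a parameter $a$: let $I(a) = \int_{0}^{1} \frac{- t^{\frac{6}{5}} + t^{a}}{\log{\left(t \right)}} \, dt$.

Since $\dfrac{\partial}{\partial a}\,t^{a} = t^{a} \ln t$, the $\ln t$ in the denominator cancels and
$$\frac{dI}{da} = \int_{0}^{1} t^{a} \, dt = \left[\frac{t^{a+1}}{a+1}\right]_0^1 = \frac{1}{a + 1}.$$

Integrating with respect to $a$ gives $I(a) = \log{\left(\frac{5 a}{11} + \frac{5}{11} \right)} + C$.

At $a = \frac{6}{5}$ the integrand is identically $0$, so $I(\frac{6}{5}) = 0$. The closed form gives $0$, hence $C = 0$.

Setting $a = \frac{3}{4}$:
$$I = \log{\left(\frac{35}{44} \right)}.$$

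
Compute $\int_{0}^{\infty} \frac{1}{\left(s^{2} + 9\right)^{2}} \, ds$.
$\frac{\pi}{108}$

Start from the standard arctangent integral
$$J(a) = \int_{0}^{\infty} \frac{1}{a^{2} + s^{2}} \, ds = \frac{\pi}{2 a}.$$

Differentiating under the integral sign with respect to $a$,
$$\frac{dJ}{da} = \int_{0}^{\infty} - \frac{2 a}{\left(a^{2} + s^{2}\right)^{2}} \, ds = - \frac{\pi}{2 a^{2}},$$
so $\int_{0}^{\infty} \frac{1}{\left(a^{2} + s^{2}\right)^{2}} \, ds = \frac{\pi}{4 a^{3}}$.

Setting $a = 3$:
$$I = \frac{\pi}{108}.$$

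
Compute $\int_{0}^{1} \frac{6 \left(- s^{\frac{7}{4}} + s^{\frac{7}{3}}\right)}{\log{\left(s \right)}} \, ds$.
$- \log{\left(\frac{1291467969}{4096000000} \right)}$

Consider the one-parameter family: let $I(a) = \int_{0}^{1} \frac{6 \left(s^{\frac{7}{3}} - s^{a}\right)}{\log{\left(s \right)}} \, ds$.

Since $\dfrac{\partial}{\partial a}\,s^{a} = s^{a} \ln s$, the $\ln s$ in the denominator cancels and
$$\frac{dI}{da} = \int_{0}^{1} -6 s^{a} \, ds = -6 \left[\frac{s^{a+1}}{a+1}\right]_0^1 = - \frac{6}{a + 1}.$$

Integrating with respect to $a$ gives $I(a) = - \log{\left(\frac{729 \left(a + 1\right)^{6}}{1000000} \right)} + C$.

At $a = \frac{7}{3}$ the integrand is identically $0$, so $I(\frac{7}{3}) = 0$. The closed form gives $0$, hence $C = 0$.

Setting $a = \frac{7}{4}$:
$$I = - \log{\left(\frac{1291467969}{4096000000} \right)}.$$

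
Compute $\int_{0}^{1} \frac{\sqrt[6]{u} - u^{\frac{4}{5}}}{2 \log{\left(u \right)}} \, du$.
$\log{\left(\frac{\sqrt{210}}{18} \right)}$

Introduce a parameter $a$ in the exponent: let $I(a) = \int_{0}^{1} \frac{\sqrt[6]{u} - u^{a}}{2 \log{\left(u \right)}} \, du$.

Since $\dfrac{\partial}{\partial a}\,u^{a} = u^{a} \ln u$, the $\ln u$ in the denominator cancels and
$$\frac{dI}{da} = \int_{0}^{1} - \frac{1}{2} u^{a} \, du = - \frac{1}{2} \left[\frac{u^{a+1}}{a+1}\right]_0^1 = - \frac{1}{2 a + 2}.$$

Integrating with respect to $a$ gives $I(a) = - \frac{\log{\left(a + 1 \right)}}{2} - \frac{\log{\left(6 \right)}}{2} + \frac{\log{\left(7 \right)}}{2} + C$.

At $a = \frac{1}{6}$ the integrand is identically $0$, so $I(\frac{1}{6}) = 0$. The closed form gives $0$, hence $C = 0$.

Setting $a = \frac{4}{5}$:
$$I = \log{\left(\frac{\sqrt{210}}{18} \right)}.$$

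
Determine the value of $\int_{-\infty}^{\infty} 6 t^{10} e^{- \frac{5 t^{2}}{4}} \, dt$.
$\frac{72576 \sqrt{5} \sqrt{\pi}}{3125}$

Start from the elementary integral
$$J(a) = \int_{-\infty}^{\infty} 6 e^{- a t^{2}} \, dt = \frac{6 \sqrt{\pi}}{\sqrt{a}}.$$

Differentiating under the integral sign brings down a factor of $(-t^2)$:
$$\frac{dJ}{da} = \int_{-\infty}^{\infty} - 6 t^{2} e^{- a t^{2}} \, dt = - \frac{3 \sqrt{\pi}}{a^{\frac{3}{2}}}.$$

Repeating $5$ times in total — each differentiation brings down another $(-t^2)$ — gives
$$\frac{d^{5}J}{da^{5}} = \int_{-\infty}^{\infty} - 6 t^{10} e^{- a t^{2}} \, dt = - \frac{2835 \sqrt{\pi}}{16 a^{\frac{11}{2}}},$$
and the integrand here is $(-1)^{5}$ times the target integrand, so $I = (-1)^{5}\,\frac{d^{5}J}{da^{5}} = \frac{2835 \sqrt{\pi}}{16 a^{\frac{11}{2}}}$.

Setting $a = \frac{5}{4}$:
$$I = \frac{72576 \sqrt{5} \sqrt{\pi}}{3125}.$$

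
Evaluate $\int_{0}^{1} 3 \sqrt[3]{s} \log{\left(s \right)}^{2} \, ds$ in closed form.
$\frac{81}{32}$

Begin with the known integral
$$J(a) = \int_{0}^{1} 3 s^{a} \, ds = \frac{3}{a + 1}.$$

Differentiating under the integral sign brings down a factor of $\ln s$:
$$\frac{dJ}{da} = \int_{0}^{1} 3 s^{a} \log{\left(s \right)} \, ds = - \frac{3}{\left(a + 1\right)^{2}}.$$

Repeating twice in total — each differentiation brings down another $\ln s$ — gives
$$\frac{d^{2}J}{da^{2}} = \int_{0}^{1} 3 s^{a} \log{\left(s \right)}^{2} \, ds = \frac{6}{\left(a + 1\right)^{3}},$$
and the integrand here is exactly the target integrand, so $I = \frac{6}{\left(a + 1\right)^{3}}$.

Setting $a = \frac{1}{3}$:
$$I = \frac{81}{32}.$$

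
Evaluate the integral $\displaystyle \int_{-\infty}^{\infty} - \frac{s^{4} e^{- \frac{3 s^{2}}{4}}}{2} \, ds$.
$- \frac{4 \sqrt{3} \sqrt{\pi}}{9}$

Begin with the known integral
$$J(a) = \int_{-\infty}^{\infty} - \frac{e^{- a s^{2}}}{2} \, ds = - \frac{\sqrt{\pi}}{2 \sqrt{a}}.$$

Differentiating under the integral sign brings down a factor of $(-s^2)$:
$$\frac{dJ}{da} = \int_{-\infty}^{\infty} \frac{s^{2} e^{- a s^{2}}}{2} \, ds = \frac{\sqrt{\pi}}{4 a^{\frac{3}{2}}}.$$

Repeating twice in total — each differentiation brings down another $(-s^2)$ — gives
$$\frac{d^{2}J}{da^{2}} = \int_{-\infty}^{\infty} - \frac{s^{4} e^{- a s^{2}}}{2} \, ds = - \frac{3 \sqrt{\pi}}{8 a^{\frac{5}{2}}},$$
and the integrand here is exactly the target integrand, so $I = - \frac{3 \sqrt{\pi}}{8 a^{\frac{5}{2}}}$.

Setting $a = \frac{3}{4}$:
$$I = - \frac{4 \sqrt{3} \sqrt{\pi}}{9}.$$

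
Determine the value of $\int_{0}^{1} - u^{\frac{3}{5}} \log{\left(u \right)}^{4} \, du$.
$- \frac{9375}{4096}$

Consider the simpler parametrised integral
$$J(a) = \int_{0}^{1} - u^{a} \, du = - \frac{1}{a + 1}.$$

Differentiating under the integral sign brings down a factor of $\ln u$:
$$\frac{dJ}{da} = \int_{0}^{1} - u^{a} \log{\left(u \right)} \, du = \frac{1}{\left(a + 1\right)^{2}}.$$

Repeating $4$ times in total — each differentiation brings down another $\ln u$ — gives
$$\frac{d^{4}J}{da^{4}} = \int_{0}^{1} - u^{a} \log{\left(u \right)}^{4} \, du = - \frac{24}{\left(a + 1\right)^{5}},$$
and the integrand here is exactly the target integrand, so $I = - \frac{24}{\left(a + 1\right)^{5}}$.

Setting $a = \frac{3}{5}$:
$$I = - \frac{9375}{4096}.$$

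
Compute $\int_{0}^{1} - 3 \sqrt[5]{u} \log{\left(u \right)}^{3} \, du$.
$\frac{625}{72}$

Begin with the known integral
$$J(a) = \int_{0}^{1} - 3 u^{a} \, du = - \frac{3}{a + 1}.$$

Differentiating under the integral sign brings down a factor of $\ln u$:
$$\frac{dJ}{da} = \int_{0}^{1} - 3 u^{a} \log{\left(u \right)} \, du = \frac{3}{\left(a + 1\right)^{2}}.$$

Repeating $3$ times in total — each differentiation brings down another $\ln u$ — gives
$$\frac{d^{3}J}{da^{3}} = \int_{0}^{1} - 3 u^{a} \log{\left(u \right)}^{3} \, du = \frac{18}{\left(a + 1\right)^{4}},$$
and the integrand here is exactly the target integrand, so $I = \frac{18}{\left(a + 1\right)^{4}}$.

Setting $a = \frac{1}{5}$:
$$I = \frac{625}{72}.$$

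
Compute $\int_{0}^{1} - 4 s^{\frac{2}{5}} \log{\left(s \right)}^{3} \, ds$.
$\frac{15000}{2401}$

Consider the simpler parametrised integral
$$J(a) = \int_{0}^{1} - 4 s^{a} \, ds = - \frac{4}{a + 1}.$$

Differentiating under the integral sign brings down a factor of $\ln s$:
$$\frac{dJ}{da} = \int_{0}^{1} - 4 s^{a} \log{\left(s \right)} \, ds = \frac{4}{\left(a + 1\right)^{2}}.$$

Repeating $3$ times in total — each differentiation brings down another $\ln s$ — gives
$$\frac{d^{3}J}{da^{3}} = \int_{0}^{1} - 4 s^{a} \log{\left(s \right)}^{3} \, ds = \frac{24}{\left(a + 1\right)^{4}},$$
and the integrand here is exactly the target integrand, so $I = \frac{24}{\left(a + 1\right)^{4}}$.

Setting $a = \frac{2}{5}$:
$$I = \frac{15000}{2401}.$$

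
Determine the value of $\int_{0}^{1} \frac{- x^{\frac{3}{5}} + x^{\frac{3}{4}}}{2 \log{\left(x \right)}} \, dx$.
$\log{\left(\frac{\sqrt{70}}{8} \right)}$

Consider the one-parameter family: let $I(a) = \int_{0}^{1} \frac{- x^{\frac{3}{5}} + x^{a}}{2 \log{\left(x \right)}} \, dx$.

Since $\dfrac{\partial}{\partial a}\,x^{a} = x^{a} \ln x$, the $\ln x$ in the denominator cancels and
$$\frac{dI}{da} = \int_{0}^{1} \frac{1}{2} x^{a} \, dx = \frac{1}{2} \left[\frac{x^{a+1}}{a+1}\right]_0^1 = \frac{1}{2 \left(a + 1\right)}.$$

Integrating with respect to $a$ gives $I(a) = \log{\left(\frac{\sqrt{10} \sqrt{a + 1}}{4} \right)} + C$.

At $a = \frac{3}{5}$ the integrand is identically $0$, so $I(\frac{3}{5}) = 0$. The closed form gives $0$, hence $C = 0$.

Setting $a = \frac{3}{4}$:
$$I = \log{\left(\frac{\sqrt{70}}{8} \right)}.$$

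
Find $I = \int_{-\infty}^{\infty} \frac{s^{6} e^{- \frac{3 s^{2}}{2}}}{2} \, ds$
$\frac{5 \sqrt{6} \sqrt{\pi}}{54}$

Consider the simpler parametrised integral
$$J(a) = \int_{-\infty}^{\infty} \frac{e^{- a s^{2}}}{2} \, ds = \frac{\sqrt{\pi}}{2 \sqrt{a}}.$$

Differentiating under the integral sign brings down a factor of $(-s^2)$:
$$\frac{dJ}{da} = \int_{-\infty}^{\infty} - \frac{s^{2} e^{- a s^{2}}}{2} \, ds = - \frac{\sqrt{\pi}}{4 a^{\frac{3}{2}}}.$$

Repeating $3$ times in total — each differentiation brings down another $(-s^2)$ — gives
$$\frac{d^{3}J}{da^{3}} = \int_{-\infty}^{\infty} - \frac{s^{6} e^{- a s^{2}}}{2} \, ds = - \frac{15 \sqrt{\pi}}{16 a^{\frac{7}{2}}},$$
and the integrand here is $(-1)^{3}$ times the target integrand, so $I = (-1)^{3}\,\frac{d^{3}J}{da^{3}} = \frac{15 \sqrt{\pi}}{16 a^{\frac{7}{2}}}$.

Setting $a = \frac{3}{2}$:
$$I = \frac{5 \sqrt{6} \sqrt{\pi}}{54}.$$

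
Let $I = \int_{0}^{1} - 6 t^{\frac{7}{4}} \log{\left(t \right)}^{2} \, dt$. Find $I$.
$- \frac{768}{1331}$

Consider the simpler parametrised integral
$$J(a) = \int_{0}^{1} - 6 t^{a} \, dt = - \frac{6}{a + 1}.$$

Differentiating under the integral sign brings down a factor of $\ln t$:
$$\frac{dJ}{da} = \int_{0}^{1} - 6 t^{a} \log{\left(t \right)} \, dt = \frac{6}{\left(a + 1\right)^{2}}.$$

Repeating twice in total — each differentiation brings down another $\ln t$ — gives
$$\frac{d^{2}J}{da^{2}} = \int_{0}^{1} - 6 t^{a} \log{\left(t \right)}^{2} \, dt = - \frac{12}{\left(a + 1\right)^{3}},$$
and the integrand here is exactly the target integrand, so $I = - \frac{12}{\left(a + 1\right)^{3}}$.

Setting $a = \frac{7}{4}$:
$$I = - \frac{768}{1331}.$$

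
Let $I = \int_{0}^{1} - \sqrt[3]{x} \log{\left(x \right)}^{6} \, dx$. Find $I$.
$- \frac{98415}{1024}$

Consider the simpler parametrised integral
$$J(a) = \int_{0}^{1} - x^{a} \, dx = - \frac{1}{a + 1}.$$

Differentiating under the integral sign brings down a factor of $\ln x$:
$$\frac{dJ}{da} = \int_{0}^{1} - x^{a} \log{\left(x \right)} \, dx = \frac{1}{\left(a + 1\right)^{2}}.$$

Repeating $6$ times in total — each differentiation brings down another $\ln x$ — gives
$$\frac{d^{6}J}{da^{6}} = \int_{0}^{1} - x^{a} \log{\left(x \right)}^{6} \, dx = - \frac{720}{\left(a + 1\right)^{7}},$$
and the integrand here is exactly the target integrand, so $I = - \frac{720}{\left(a + 1\right)^{7}}$.

Setting $a = \frac{1}{3}$:
$$I = - \frac{98415}{1024}.$$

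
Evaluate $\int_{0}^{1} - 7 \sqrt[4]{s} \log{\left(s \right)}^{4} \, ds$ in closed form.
$- \frac{172032}{3125}$

Start from the elementary integral
$$J(a) = \int_{0}^{1} - 7 s^{a} \, ds = - \frac{7}{a + 1}.$$

Differentiating under the integral sign brings down a factor of $\ln s$:
$$\frac{dJ}{da} = \int_{0}^{1} - 7 s^{a} \log{\left(s \right)} \, ds = \frac{7}{\left(a + 1\right)^{2}}.$$

Repeating $4$ times in total — each differentiation brings down another $\ln s$ — gives
$$\frac{d^{4}J}{da^{4}} = \int_{0}^{1} - 7 s^{a} \log{\left(s \right)}^{4} \, ds = - \frac{168}{\left(a + 1\right)^{5}},$$
and the integrand here is exactly the target integrand, so $I = - \frac{168}{\left(a + 1\right)^{5}}$.

Setting $a = \frac{1}{4}$:
$$I = - \frac{172032}{3125}.$$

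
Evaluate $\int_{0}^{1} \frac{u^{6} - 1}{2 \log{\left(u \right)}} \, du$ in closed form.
$\frac{\log{\left(7 \right)}}{2}$

Replace the exponent $6$ by a parameter $a$: let $I(a) = \int_{0}^{1} \frac{u^{a} - 1}{2 \log{\left(u \right)}} \, du$.

Since $\dfrac{\partial}{\partial a}\,u^{a} = u^{a} \ln u$, the $\ln u$ in the denominator cancels and
$$\frac{dI}{da} = \int_{0}^{1} \frac{1}{2} u^{a} \, du = \frac{1}{2} \left[\frac{u^{a+1}}{a+1}\right]_0^1 = \frac{1}{2 \left(a + 1\right)}.$$

Integrating with respect to $a$ gives $I(a) = \frac{\log{\left(a + 1 \right)}}{2} + C$.

At $a = 0$ the integrand is identically $0$, so $I(0) = 0$. The closed form gives $0$, hence $C = 0$.

Setting $a = 6$:
$$I = \frac{\log{\left(7 \right)}}{2}.$$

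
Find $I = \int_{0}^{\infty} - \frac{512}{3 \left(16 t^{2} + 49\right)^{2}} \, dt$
$- \frac{32 \pi}{1029}$

Begin with the known result
$$J(a) = \int_{0}^{\infty} - \frac{2}{3 \left(a^{2} + t^{2}\right)} \, dt = - \frac{\pi}{3 a}.$$

Differentiating under the integral sign with respect to $a$,
$$\frac{dJ}{da} = \int_{0}^{\infty} \frac{4 a}{3 \left(a^{2} + t^{2}\right)^{2}} \, dt = \frac{\pi}{3 a^{2}},$$
so $\int_{0}^{\infty} - \frac{2}{3 \left(a^{2} + t^{2}\right)^{2}} \, dt = - \frac{\pi}{6 a^{3}}$.

Setting $a = \frac{7}{4}$:
$$I = - \frac{32 \pi}{1029}.$$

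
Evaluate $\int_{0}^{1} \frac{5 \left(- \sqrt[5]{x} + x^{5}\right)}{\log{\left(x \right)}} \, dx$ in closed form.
$\log{\left(3125 \right)}$

Consider the one-parameter family: let $I(a) = \int_{0}^{1} \frac{5 \left(x^{5} - x^{a}\right)}{\log{\left(x \right)}} \, dx$.

Since $\dfrac{\partial}{\partial a}\,x^{a} = x^{a} \ln x$, the $\ln x$ in the denominator cancels and
$$\frac{dI}{da} = \int_{0}^{1} -5 x^{a} \, dx = -5 \left[\frac{x^{a+1}}{a+1}\right]_0^1 = - \frac{5}{a + 1}.$$

Integrating with respect to $a$ gives $I(a) = \log{\left(\frac{7776}{\left(a + 1\right)^{5}} \right)} + C$.

At $a = 5$ the integrand is identically $0$, so $I(5) = 0$. The closed form gives $0$, hence $C = 0$.

Setting $a = \frac{1}{5}$:
$$I = \log{\left(3125 \right)}.$$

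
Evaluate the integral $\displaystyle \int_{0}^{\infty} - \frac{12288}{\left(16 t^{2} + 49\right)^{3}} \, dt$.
$- \frac{576 \pi}{16807}$

Start from the standard arctangent integral
$$J(a) = \int_{0}^{\infty} - \frac{3}{a^{2} + t^{2}} \, dt = - \frac{3 \pi}{2 a}.$$

Differentiating under the integral sign with respect to $a$,
$$\frac{dJ}{da} = \int_{0}^{\infty} \frac{6 a}{\left(a^{2} + t^{2}\right)^{2}} \, dt = \frac{3 \pi}{2 a^{2}},$$
so $\int_{0}^{\infty} - \frac{3}{\left(a^{2} + t^{2}\right)^{2}} \, dt = - \frac{3 \pi}{4 a^{3}}$.

Repeating — each differentiation of $1/(t^2+a^2)^j$ produces $-2ja/(t^2+a^2)^{j+1}$ — and dividing through by $-2ja$ at each step yields, after $2$ differentiations in total,
$$\int_{0}^{\infty} - \frac{3}{\left(a^{2} + t^{2}\right)^{3}} \, dt = - \frac{9 \pi}{16 a^{5}}.$$

Setting $a = \frac{7}{4}$:
$$I = - \frac{576 \pi}{16807}.$$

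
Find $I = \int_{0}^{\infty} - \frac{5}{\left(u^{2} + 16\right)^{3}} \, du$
$- \frac{15 \pi}{16384}$

Start from the standard arctangent integral
$$J(a) = \int_{0}^{\infty} - \frac{5}{a^{2} + u^{2}} \, du = - \frac{5 \pi}{2 a}.$$

Differentiating under the integral sign with respect to $a$,
$$\frac{dJ}{da} = \int_{0}^{\infty} \frac{10 a}{\left(a^{2} + u^{2}\right)^{2}} \, du = \frac{5 \pi}{2 a^{2}},$$
so $\int_{0}^{\infty} - \frac{5}{\left(a^{2} + u^{2}\right)^{2}} \, du = - \frac{5 \pi}{4 a^{3}}$.

Repeating — each differentiation of $1/(u^2+a^2)^j$ produces $-2ja/(u^2+a^2)^{j+1}$ — and dividing through by $-2ja$ at each step yields, after $2$ differentiations in total,
$$\int_{0}^{\infty} - \frac{5}{\left(a^{2} + u^{2}\right)^{3}} \, du = - \frac{15 \pi}{16 a^{5}}.$$

Setting $a = 4$:
$$I = - \frac{15 \pi}{16384}.$$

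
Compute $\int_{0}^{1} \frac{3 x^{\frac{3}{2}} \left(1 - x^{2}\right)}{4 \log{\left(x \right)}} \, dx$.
$- \frac{3 \log{\left(3 \right)}}{2} + \frac{3 \log{\left(5 \right)}}{4}$

Replace the exponent $\frac{3}{2}$ by a parameter $a$: let $I(a) = \int_{0}^{1} \frac{3 \left(- x^{\frac{7}{2}} + x^{a}\right)}{4 \log{\left(x \right)}} \, dx$.

Since $\dfrac{\partial}{\partial a}\,x^{a} = x^{a} \ln x$, the $\ln x$ in the denominator cancels and
$$\frac{dI}{da} = \int_{0}^{1} \frac{3}{4} x^{a} \, dx = \frac{3}{4} \left[\frac{x^{a+1}}{a+1}\right]_0^1 = \frac{3}{4 \left(a + 1\right)}.$$

Integrating with respect to $a$ gives $I(a) = \log{\left(\frac{2^{\frac{3}{4}} \sqrt{3} \left(a + 1\right)^{\frac{3}{4}}}{9} \right)} + C$.

At $a = \frac{7}{2}$ the integrand is identically $0$, so $I(\frac{7}{2}) = 0$. The closed form gives $0$, hence $C = 0$.

Setting $a = \frac{3}{2}$:
$$I = - \frac{3 \log{\left(3 \right)}}{2} + \frac{3 \log{\left(5 \right)}}{4}.$$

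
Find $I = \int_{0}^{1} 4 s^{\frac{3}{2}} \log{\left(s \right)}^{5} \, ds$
$- \frac{6144}{3125}$

Consider the simpler parametrised integral
$$J(a) = \int_{0}^{1} 4 s^{a} \, ds = \frac{4}{a + 1}.$$

Differentiating under the integral sign brings down a factor of $\ln s$:
$$\frac{dJ}{da} = \int_{0}^{1} 4 s^{a} \log{\left(s \right)} \, ds = - \frac{4}{\left(a + 1\right)^{2}}.$$

Repeating $5$ times in total — each differentiation brings down another $\ln s$ — gives
$$\frac{d^{5}J}{da^{5}} = \int_{0}^{1} 4 s^{a} \log{\left(s \right)}^{5} \, ds = - \frac{480}{\left(a + 1\right)^{6}},$$
and the integrand here is exactly the target integrand, so $I = - \frac{480}{\left(a + 1\right)^{6}}$.

Setting $a = \frac{3}{2}$:
$$I = - \frac{6144}{3125}.$$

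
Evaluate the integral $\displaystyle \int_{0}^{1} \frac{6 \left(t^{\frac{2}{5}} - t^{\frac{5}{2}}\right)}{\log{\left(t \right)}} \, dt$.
$\log{\left(\frac{64}{15625} \right)}$

Replace the exponent $\frac{2}{5}$ by a parameter $a$: let $I(a) = \int_{0}^{1} \frac{6 \left(- t^{\frac{5}{2}} + t^{a}\right)}{\log{\left(t \right)}} \, dt$.

Since $\dfrac{\partial}{\partial a}\,t^{a} = t^{a} \ln t$, the $\ln t$ in the denominator cancels and
$$\frac{dI}{da} = \int_{0}^{1} 6 t^{a} \, dt = 6 \left[\frac{t^{a+1}}{a+1}\right]_0^1 = \frac{6}{a + 1}.$$

Integrating with respect to $a$ gives $I(a) = \log{\left(\frac{64 \left(a + 1\right)^{6}}{117649} \right)} + C$.

At $a = \frac{5}{2}$ the integrand is identically $0$, so $I(\frac{5}{2}) = 0$. The closed form gives $0$, hence $C = 0$.

Setting $a = \frac{2}{5}$:
$$I = \log{\left(\frac{64}{15625} \right)}.$$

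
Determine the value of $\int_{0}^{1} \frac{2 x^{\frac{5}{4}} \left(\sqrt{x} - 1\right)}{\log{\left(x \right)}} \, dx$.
$- \log{\left(\frac{81}{121} \right)}$

Introduce a parameter $a$ in the exponent: let $I(a) = \int_{0}^{1} \frac{2 \left(x^{\frac{7}{4}} - x^{a}\right)}{\log{\left(x \right)}} \, dx$.

Since $\dfrac{\partial}{\partial a}\,x^{a} = x^{a} \ln x$, the $\ln x$ in the denominator cancels and
$$\frac{dI}{da} = \int_{0}^{1} -2 x^{a} \, dx = -2 \left[\frac{x^{a+1}}{a+1}\right]_0^1 = - \frac{2}{a + 1}.$$

Integrating with respect to $a$ gives $I(a) = - \log{\left(\frac{16 \left(a + 1\right)^{2}}{121} \right)} + C$.

At $a = \frac{7}{4}$ the integrand is identically $0$, so $I(\frac{7}{4}) = 0$. The closed form gives $0$, hence $C = 0$.

Setting $a = \frac{5}{4}$:
$$I = - \log{\left(\frac{81}{121} \right)}.$$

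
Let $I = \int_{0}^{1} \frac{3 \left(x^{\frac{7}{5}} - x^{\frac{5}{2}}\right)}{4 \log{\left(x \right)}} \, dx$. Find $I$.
$\log{\left(\frac{4 \sqrt[4]{1890}}{35} \right)}$

Introduce a parameter $a$ in the exponent: let $I(a) = \int_{0}^{1} \frac{3 \left(x^{\frac{7}{5}} - x^{a}\right)}{4 \log{\left(x \right)}} \, dx$.

Since $\dfrac{\partial}{\partial a}\,x^{a} = x^{a} \ln x$, the $\ln x$ in the denominator cancels and
$$\frac{dI}{da} = \int_{0}^{1} - \frac{3}{4} x^{a} \, dx = - \frac{3}{4} \left[\frac{x^{a+1}}{a+1}\right]_0^1 = - \frac{3}{4 a + 4}.$$

Integrating with respect to $a$ gives $I(a) = - \frac{3 \log{\left(a + 1 \right)}}{4} - \frac{3 \log{\left(5 \right)}}{4} + \frac{3 \log{\left(12 \right)}}{4} + C$.

At $a = \frac{7}{5}$ the integrand is identically $0$, so $I(\frac{7}{5}) = 0$. The closed form gives $0$, hence $C = 0$.

Setting $a = \frac{5}{2}$:
$$I = \log{\left(\frac{4 \sqrt[4]{1890}}{35} \right)}.$$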